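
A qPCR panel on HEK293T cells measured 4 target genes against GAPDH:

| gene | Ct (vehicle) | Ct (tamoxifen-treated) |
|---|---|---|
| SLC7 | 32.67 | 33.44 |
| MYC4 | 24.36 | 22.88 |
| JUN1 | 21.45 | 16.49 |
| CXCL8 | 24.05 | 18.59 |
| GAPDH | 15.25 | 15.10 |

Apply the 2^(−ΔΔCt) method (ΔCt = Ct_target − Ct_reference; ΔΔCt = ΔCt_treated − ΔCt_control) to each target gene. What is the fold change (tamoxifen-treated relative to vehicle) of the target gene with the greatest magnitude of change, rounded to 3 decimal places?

39.671

SLC7: ΔΔCt = (33.44−15.10) − (32.67−15.25) = 18.34 − 17.42 = 0.92; fold change = 2^-0.92 = 0.529
MYC4: ΔΔCt = (22.88−15.10) − (24.36−15.25) = 7.78 − 9.11 = -1.33; fold change = 2^1.33 = 2.514
JUN1: ΔΔCt = (16.49−15.10) − (21.45−15.25) = 1.39 − 6.20 = -4.81; fold change = 2^4.81 = 28.051
CXCL8: ΔΔCt = (18.59−15.10) − (24.05−15.25) = 3.49 − 8.80 = -5.31; fold change = 2^5.31 = 39.671
CXCL8 has the largest |ΔΔCt| = 5.31.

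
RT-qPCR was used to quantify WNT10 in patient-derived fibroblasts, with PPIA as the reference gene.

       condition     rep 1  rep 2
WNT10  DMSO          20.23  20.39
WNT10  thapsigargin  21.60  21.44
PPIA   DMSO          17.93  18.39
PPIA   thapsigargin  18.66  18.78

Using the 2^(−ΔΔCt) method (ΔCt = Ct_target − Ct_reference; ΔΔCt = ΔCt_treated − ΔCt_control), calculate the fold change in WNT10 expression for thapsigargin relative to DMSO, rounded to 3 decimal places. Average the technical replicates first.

0.637

Mean Ct: WNT10 DMSO 20.310; WNT10 thapsigargin 21.520; PPIA DMSO 18.160; PPIA thapsigargin 18.720
ΔCt(DMSO) = 20.310 − 18.160 = 2.150
ΔCt(thapsigargin) = 21.520 − 18.720 = 2.800
ΔΔCt = 2.800 − 2.150 = 0.650
Fold change = 2^(−0.650) = 0.6373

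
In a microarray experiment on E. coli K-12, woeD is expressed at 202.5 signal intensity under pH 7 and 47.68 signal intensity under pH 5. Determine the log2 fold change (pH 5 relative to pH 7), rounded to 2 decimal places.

-2.09

Fold change = 47.68 / 202.5 = 0.2355
log2(0.2355) = -2.086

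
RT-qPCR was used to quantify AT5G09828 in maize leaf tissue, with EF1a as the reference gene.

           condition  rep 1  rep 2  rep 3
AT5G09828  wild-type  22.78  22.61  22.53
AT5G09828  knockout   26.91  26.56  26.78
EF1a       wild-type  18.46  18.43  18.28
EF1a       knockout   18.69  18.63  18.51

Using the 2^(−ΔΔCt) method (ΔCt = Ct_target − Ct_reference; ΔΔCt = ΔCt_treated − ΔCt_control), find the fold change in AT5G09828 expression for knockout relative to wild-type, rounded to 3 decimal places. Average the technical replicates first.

Mean Ct: AT5G09828 wild-type 22.640; AT5G09828 knockout 26.750; EF1a wild-type 18.390; EF1a knockout 18.610
ΔCt(wild-type) = 22.640 − 18.390 = 4.250
ΔCt(knockout) = 26.750 − 18.610 = 8.140
ΔΔCt = 8.140 − 4.250 = 3.890
Fold change = 2^(−3.890) = 0.0675

0.067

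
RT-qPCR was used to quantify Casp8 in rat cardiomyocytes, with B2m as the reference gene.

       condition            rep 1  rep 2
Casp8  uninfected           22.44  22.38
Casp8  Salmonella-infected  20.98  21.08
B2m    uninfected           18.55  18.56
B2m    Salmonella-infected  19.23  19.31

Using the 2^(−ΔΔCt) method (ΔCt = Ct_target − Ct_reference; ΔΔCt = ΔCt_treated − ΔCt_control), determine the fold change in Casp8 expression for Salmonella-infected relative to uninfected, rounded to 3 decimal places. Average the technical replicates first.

Mean Ct: Casp8 uninfected 22.410; Casp8 Salmonella-infected 21.030; B2m uninfected 18.555; B2m Salmonella-infected 19.270
ΔCt(uninfected) = 22.410 − 18.555 = 3.855
ΔCt(Salmonella-infected) = 21.030 − 19.270 = 1.760
ΔΔCt = 1.760 − 3.855 = -2.095
Fold change = 2^(−(-2.095)) = 2^2.095 = 4.2723

4.272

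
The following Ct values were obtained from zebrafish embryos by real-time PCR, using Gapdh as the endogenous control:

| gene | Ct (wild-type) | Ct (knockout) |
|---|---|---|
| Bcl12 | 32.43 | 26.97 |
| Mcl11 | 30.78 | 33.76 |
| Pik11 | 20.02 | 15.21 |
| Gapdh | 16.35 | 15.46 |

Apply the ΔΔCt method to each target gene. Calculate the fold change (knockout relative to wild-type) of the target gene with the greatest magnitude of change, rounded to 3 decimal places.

Bcl12: ΔΔCt = (26.97−15.46) − (32.43−16.35) = 11.51 − 16.08 = -4.57; fold change = 2^4.57 = 23.752
Mcl11: ΔΔCt = (33.76−15.46) − (30.78−16.35) = 18.30 − 14.43 = 3.87; fold change = 2^-3.87 = 0.068
Pik11: ΔΔCt = (15.21−15.46) − (20.02−16.35) = -0.25 − 3.67 = -3.92; fold change = 2^3.92 = 15.137
Bcl12 has the largest |ΔΔCt| = 4.57.

23.752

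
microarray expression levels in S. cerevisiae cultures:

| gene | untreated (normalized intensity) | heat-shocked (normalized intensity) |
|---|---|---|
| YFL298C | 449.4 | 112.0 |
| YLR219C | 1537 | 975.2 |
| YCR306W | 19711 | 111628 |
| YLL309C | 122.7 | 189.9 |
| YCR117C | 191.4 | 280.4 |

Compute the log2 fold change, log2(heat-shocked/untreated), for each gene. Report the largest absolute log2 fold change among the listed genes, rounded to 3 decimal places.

2.502

log2(112.0/449.4) = -2.005  (YFL298C)
log2(975.2/1537) = -0.656  (YLR219C)
log2(111628/19711) = 2.502  (YCR306W)
log2(189.9/122.7) = 0.630  (YLL309C)
log2(280.4/191.4) = 0.551  (YCR117C)
The largest magnitude belongs to YCR306W.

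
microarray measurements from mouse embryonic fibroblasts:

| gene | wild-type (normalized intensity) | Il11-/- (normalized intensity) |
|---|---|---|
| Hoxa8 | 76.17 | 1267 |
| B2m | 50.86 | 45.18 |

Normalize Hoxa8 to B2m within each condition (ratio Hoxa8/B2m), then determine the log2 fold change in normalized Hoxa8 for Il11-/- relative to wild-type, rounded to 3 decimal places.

Hoxa8/B2m (wild-type) = 76.17 / 50.86 = 1.4976
Hoxa8/B2m (Il11-/-) = 1267 / 45.18 = 28.043
Fold change = 28.043 / 1.4976 = 18.7250
log2(18.7250) = 4.2269

4.227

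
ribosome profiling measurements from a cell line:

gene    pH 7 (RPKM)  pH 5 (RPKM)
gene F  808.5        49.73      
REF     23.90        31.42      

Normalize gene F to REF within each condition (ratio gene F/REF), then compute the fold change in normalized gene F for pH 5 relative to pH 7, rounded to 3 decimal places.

gene F/REF (pH 7) = 808.5 / 23.90 = 33.828
gene F/REF (pH 5) = 49.73 / 31.42 = 1.5827
Fold change = 1.5827 / 33.828 = 0.0468

0.047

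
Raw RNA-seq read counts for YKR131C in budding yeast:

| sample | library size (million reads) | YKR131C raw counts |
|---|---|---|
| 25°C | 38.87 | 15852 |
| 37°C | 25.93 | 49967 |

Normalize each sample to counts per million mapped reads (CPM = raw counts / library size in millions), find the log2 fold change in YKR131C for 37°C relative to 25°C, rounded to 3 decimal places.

CPM(25°C) = 15852 / 38.87 = 407.8209
CPM(37°C) = 49967 / 25.93 = 1926.9958
Fold change = 1926.9958 / 407.8209 = 4.72510
log2(4.72510) = 2.2403

2.240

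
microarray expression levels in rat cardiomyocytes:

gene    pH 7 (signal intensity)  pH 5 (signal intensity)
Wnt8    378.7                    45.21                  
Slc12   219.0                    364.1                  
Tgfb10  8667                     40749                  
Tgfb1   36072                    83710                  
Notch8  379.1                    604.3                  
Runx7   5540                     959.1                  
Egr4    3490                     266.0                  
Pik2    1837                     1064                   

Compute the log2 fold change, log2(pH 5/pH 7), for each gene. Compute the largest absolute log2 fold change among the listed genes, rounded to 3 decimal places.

log2(45.21/378.7) = -3.066  (Wnt8)
log2(364.1/219.0) = 0.733  (Slc12)
log2(40749/8667) = 2.233  (Tgfb10)
log2(83710/36072) = 1.215  (Tgfb1)
log2(604.3/379.1) = 0.673  (Notch8)
log2(959.1/5540) = -2.530  (Runx7)
log2(266.0/3490) = -3.714  (Egr4)
log2(1064/1837) = -0.788  (Pik2)
The largest magnitude belongs to Egr4.

3.714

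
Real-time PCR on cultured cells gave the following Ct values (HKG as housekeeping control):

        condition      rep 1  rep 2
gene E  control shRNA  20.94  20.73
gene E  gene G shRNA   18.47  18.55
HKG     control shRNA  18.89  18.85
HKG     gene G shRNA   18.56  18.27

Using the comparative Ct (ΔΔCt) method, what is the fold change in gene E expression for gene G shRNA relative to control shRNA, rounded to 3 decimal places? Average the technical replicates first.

Mean Ct: gene E control shRNA 20.835; gene E gene G shRNA 18.510; HKG control shRNA 18.870; HKG gene G shRNA 18.415
ΔCt(control shRNA) = 20.835 − 18.870 = 1.965
ΔCt(gene G shRNA) = 18.510 − 18.415 = 0.095
ΔΔCt = 0.095 − 1.965 = -1.870
Fold change = 2^(−(-1.870)) = 2^1.870 = 3.6553

3.655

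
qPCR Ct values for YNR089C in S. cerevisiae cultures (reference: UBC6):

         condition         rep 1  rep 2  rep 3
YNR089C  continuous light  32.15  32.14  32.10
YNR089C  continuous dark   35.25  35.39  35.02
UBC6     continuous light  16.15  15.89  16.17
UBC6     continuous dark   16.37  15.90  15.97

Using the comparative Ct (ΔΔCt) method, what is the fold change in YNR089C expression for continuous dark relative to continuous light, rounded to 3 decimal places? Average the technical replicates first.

Mean Ct: YNR089C continuous light 32.130; YNR089C continuous dark 35.220; UBC6 continuous light 16.070; UBC6 continuous dark 16.080
ΔCt(continuous light) = 32.130 − 16.070 = 16.060
ΔCt(continuous dark) = 35.220 − 16.080 = 19.140
ΔΔCt = 19.140 − 16.060 = 3.080
Fold change = 2^(−3.080) = 0.1183

0.118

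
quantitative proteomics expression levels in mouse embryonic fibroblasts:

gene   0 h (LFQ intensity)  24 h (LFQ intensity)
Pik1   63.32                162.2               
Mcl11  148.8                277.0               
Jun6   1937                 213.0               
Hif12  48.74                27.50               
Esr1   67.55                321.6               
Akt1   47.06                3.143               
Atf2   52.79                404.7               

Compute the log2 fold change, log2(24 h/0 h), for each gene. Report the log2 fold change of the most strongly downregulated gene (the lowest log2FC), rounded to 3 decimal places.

-3.904

log2(162.2/63.32) = 1.357  (Pik1)
log2(277.0/148.8) = 0.897  (Mcl11)
log2(213.0/1937) = -3.185  (Jun6)
log2(27.50/48.74) = -0.826  (Hif12)
log2(321.6/67.55) = 2.251  (Esr1)
log2(3.143/47.06) = -3.904  (Akt1)
log2(404.7/52.79) = 2.939  (Atf2)
Akt1 is most strongly downregulated.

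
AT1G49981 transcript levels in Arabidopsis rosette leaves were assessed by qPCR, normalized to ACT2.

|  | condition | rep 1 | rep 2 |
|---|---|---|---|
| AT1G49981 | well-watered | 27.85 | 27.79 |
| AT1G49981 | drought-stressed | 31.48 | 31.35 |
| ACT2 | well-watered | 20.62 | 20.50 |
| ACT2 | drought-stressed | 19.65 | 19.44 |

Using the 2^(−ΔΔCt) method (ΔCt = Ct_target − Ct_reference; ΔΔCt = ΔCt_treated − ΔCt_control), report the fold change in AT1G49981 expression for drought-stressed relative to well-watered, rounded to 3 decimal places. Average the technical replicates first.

0.041

Mean Ct: AT1G49981 well-watered 27.820; AT1G49981 drought-stressed 31.415; ACT2 well-watered 20.560; ACT2 drought-stressed 19.545
ΔCt(well-watered) = 27.820 − 20.560 = 7.260
ΔCt(drought-stressed) = 31.415 − 19.545 = 11.870
ΔΔCt = 11.870 − 7.260 = 4.610
Fold change = 2^(−4.610) = 0.0409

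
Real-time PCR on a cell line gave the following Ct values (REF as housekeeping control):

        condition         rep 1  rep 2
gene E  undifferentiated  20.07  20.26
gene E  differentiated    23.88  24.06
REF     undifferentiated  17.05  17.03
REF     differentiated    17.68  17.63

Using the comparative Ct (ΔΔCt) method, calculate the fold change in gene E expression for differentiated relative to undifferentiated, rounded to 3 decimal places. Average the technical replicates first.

0.110

Mean Ct: gene E undifferentiated 20.165; gene E differentiated 23.970; REF undifferentiated 17.040; REF differentiated 17.655
ΔCt(undifferentiated) = 20.165 − 17.040 = 3.125
ΔCt(differentiated) = 23.970 − 17.655 = 6.315
ΔΔCt = 6.315 − 3.125 = 3.190
Fold change = 2^(−3.190) = 0.1096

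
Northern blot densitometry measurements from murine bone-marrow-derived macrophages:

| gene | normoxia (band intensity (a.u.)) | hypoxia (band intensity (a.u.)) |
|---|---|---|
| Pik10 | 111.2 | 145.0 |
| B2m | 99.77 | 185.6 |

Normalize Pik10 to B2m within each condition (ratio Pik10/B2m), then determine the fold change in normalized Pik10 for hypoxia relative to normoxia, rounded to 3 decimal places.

Pik10/B2m (normoxia) = 111.2 / 99.77 = 1.1146
Pik10/B2m (hypoxia) = 145.0 / 185.6 = 0.78125
Fold change = 0.78125 / 1.1146 = 0.7009

0.701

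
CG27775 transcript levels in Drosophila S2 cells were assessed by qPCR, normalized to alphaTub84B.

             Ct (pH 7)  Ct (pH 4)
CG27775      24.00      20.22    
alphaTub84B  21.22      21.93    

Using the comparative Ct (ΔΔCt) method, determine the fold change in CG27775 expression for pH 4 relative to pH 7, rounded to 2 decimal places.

22.47

ΔCt(pH 7) = 24.000 − 21.220 = 2.780
ΔCt(pH 4) = 20.220 − 21.930 = -1.710
ΔΔCt = -1.710 − 2.780 = -4.490
Fold change = 2^(−(-4.490)) = 2^4.490 = 22.471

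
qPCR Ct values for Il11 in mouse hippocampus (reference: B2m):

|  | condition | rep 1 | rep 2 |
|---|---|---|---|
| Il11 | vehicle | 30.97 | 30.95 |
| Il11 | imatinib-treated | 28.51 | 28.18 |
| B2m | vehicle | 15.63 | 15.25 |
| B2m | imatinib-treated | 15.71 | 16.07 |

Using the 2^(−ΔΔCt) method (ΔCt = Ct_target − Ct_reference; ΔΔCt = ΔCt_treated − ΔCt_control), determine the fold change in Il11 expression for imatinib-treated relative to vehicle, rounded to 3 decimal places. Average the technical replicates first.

Mean Ct: Il11 vehicle 30.960; Il11 imatinib-treated 28.345; B2m vehicle 15.440; B2m imatinib-treated 15.890
ΔCt(vehicle) = 30.960 − 15.440 = 15.520
ΔCt(imatinib-treated) = 28.345 − 15.890 = 12.455
ΔΔCt = 12.455 − 15.520 = -3.065
Fold change = 2^(−(-3.065)) = 2^3.065 = 8.3687

8.369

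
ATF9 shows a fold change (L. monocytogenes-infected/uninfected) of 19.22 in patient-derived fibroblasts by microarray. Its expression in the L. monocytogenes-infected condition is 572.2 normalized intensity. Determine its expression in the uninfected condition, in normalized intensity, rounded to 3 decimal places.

uninfected expression = 572.2 / 19.22 = 29.771

29.771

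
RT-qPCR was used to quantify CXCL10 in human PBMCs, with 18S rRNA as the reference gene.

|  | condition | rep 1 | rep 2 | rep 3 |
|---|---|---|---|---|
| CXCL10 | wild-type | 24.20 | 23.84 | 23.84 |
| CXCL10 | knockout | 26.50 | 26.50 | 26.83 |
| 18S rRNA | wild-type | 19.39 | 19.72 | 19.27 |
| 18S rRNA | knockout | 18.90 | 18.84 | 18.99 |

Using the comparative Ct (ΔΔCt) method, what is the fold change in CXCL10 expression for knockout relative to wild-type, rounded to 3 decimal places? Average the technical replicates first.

0.109

Mean Ct: CXCL10 wild-type 23.960; CXCL10 knockout 26.610; 18S rRNA wild-type 19.460; 18S rRNA knockout 18.910
ΔCt(wild-type) = 23.960 − 19.460 = 4.500
ΔCt(knockout) = 26.610 − 18.910 = 7.700
ΔΔCt = 7.700 − 4.500 = 3.200
Fold change = 2^(−3.200) = 0.1088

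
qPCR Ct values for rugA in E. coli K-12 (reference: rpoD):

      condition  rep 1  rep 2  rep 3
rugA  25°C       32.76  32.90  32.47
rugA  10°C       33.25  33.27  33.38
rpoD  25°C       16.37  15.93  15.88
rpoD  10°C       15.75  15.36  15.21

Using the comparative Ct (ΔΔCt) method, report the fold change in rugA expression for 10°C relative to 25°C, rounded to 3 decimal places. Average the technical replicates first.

Mean Ct: rugA 25°C 32.710; rugA 10°C 33.300; rpoD 25°C 16.060; rpoD 10°C 15.440
ΔCt(25°C) = 32.710 − 16.060 = 16.650
ΔCt(10°C) = 33.300 − 15.440 = 17.860
ΔΔCt = 17.860 − 16.650 = 1.210
Fold change = 2^(−1.210) = 0.4323

0.432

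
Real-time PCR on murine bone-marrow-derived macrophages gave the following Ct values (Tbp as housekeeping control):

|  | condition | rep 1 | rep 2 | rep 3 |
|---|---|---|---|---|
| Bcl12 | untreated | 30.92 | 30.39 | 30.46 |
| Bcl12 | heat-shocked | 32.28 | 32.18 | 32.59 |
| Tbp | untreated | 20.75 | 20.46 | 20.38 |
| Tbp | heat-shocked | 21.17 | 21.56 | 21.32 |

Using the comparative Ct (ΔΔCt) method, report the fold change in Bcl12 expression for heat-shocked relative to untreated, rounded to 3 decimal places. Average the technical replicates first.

Mean Ct: Bcl12 untreated 30.590; Bcl12 heat-shocked 32.350; Tbp untreated 20.530; Tbp heat-shocked 21.350
ΔCt(untreated) = 30.590 − 20.530 = 10.060
ΔCt(heat-shocked) = 32.350 − 21.350 = 11.000
ΔΔCt = 11.000 − 10.060 = 0.940
Fold change = 2^(−0.940) = 0.5212

0.521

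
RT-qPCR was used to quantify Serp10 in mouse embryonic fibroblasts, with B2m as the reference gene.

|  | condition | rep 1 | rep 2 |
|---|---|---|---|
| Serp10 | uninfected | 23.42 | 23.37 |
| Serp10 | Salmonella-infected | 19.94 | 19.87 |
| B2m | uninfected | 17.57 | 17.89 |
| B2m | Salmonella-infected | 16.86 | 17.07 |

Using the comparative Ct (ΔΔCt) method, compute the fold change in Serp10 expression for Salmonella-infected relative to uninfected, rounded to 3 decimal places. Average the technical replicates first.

Mean Ct: Serp10 uninfected 23.395; Serp10 Salmonella-infected 19.905; B2m uninfected 17.730; B2m Salmonella-infected 16.965
ΔCt(uninfected) = 23.395 − 17.730 = 5.665
ΔCt(Salmonella-infected) = 19.905 − 16.965 = 2.940
ΔΔCt = 2.940 − 5.665 = -2.725
Fold change = 2^(−(-2.725)) = 2^2.725 = 6.6116

6.612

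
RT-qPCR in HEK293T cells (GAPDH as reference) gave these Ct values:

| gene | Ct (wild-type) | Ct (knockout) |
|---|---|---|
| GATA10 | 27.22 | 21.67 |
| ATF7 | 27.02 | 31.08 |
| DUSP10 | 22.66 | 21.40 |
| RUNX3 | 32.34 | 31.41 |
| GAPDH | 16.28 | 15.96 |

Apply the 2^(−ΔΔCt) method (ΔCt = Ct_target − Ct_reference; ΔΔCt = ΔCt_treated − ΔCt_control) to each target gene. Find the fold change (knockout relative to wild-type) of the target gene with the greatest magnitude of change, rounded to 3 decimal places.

37.531

GATA10: ΔΔCt = (21.67−15.96) − (27.22−16.28) = 5.71 − 10.94 = -5.23; fold change = 2^5.23 = 37.531
ATF7: ΔΔCt = (31.08−15.96) − (27.02−16.28) = 15.12 − 10.74 = 4.38; fold change = 2^-4.38 = 0.048
DUSP10: ΔΔCt = (21.40−15.96) − (22.66−16.28) = 5.44 − 6.38 = -0.94; fold change = 2^0.94 = 1.919
RUNX3: ΔΔCt = (31.41−15.96) − (32.34−16.28) = 15.45 − 16.06 = -0.61; fold change = 2^0.61 = 1.526
GATA10 has the largest |ΔΔCt| = 5.23.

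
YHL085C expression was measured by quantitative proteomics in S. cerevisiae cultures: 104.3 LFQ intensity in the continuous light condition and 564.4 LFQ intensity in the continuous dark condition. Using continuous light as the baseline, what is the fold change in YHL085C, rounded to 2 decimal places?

Fold change = 564.4 / 104.3 = 5.411
YHL085C is upregulated.

5.41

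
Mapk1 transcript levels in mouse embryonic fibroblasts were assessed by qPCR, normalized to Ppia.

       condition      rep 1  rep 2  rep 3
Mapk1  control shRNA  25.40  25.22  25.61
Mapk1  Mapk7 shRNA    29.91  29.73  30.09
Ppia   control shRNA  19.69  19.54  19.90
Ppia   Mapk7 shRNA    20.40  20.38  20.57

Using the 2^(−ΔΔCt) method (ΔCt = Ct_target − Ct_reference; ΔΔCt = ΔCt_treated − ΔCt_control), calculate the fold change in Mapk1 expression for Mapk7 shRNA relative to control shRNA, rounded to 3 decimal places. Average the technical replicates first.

0.074

Mean Ct: Mapk1 control shRNA 25.410; Mapk1 Mapk7 shRNA 29.910; Ppia control shRNA 19.710; Ppia Mapk7 shRNA 20.450
ΔCt(control shRNA) = 25.410 − 19.710 = 5.700
ΔCt(Mapk7 shRNA) = 29.910 − 20.450 = 9.460
ΔΔCt = 9.460 − 5.700 = 3.760
Fold change = 2^(−3.760) = 0.0738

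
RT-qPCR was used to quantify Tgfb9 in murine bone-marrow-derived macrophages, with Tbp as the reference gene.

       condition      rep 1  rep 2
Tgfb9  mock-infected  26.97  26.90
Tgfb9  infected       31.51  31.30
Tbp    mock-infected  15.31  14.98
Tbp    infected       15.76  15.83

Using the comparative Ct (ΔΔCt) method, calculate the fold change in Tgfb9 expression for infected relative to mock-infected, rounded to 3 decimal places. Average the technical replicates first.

0.071

Mean Ct: Tgfb9 mock-infected 26.935; Tgfb9 infected 31.405; Tbp mock-infected 15.145; Tbp infected 15.795
ΔCt(mock-infected) = 26.935 − 15.145 = 11.790
ΔCt(infected) = 31.405 − 15.795 = 15.610
ΔΔCt = 15.610 − 11.790 = 3.820
Fold change = 2^(−3.820) = 0.0708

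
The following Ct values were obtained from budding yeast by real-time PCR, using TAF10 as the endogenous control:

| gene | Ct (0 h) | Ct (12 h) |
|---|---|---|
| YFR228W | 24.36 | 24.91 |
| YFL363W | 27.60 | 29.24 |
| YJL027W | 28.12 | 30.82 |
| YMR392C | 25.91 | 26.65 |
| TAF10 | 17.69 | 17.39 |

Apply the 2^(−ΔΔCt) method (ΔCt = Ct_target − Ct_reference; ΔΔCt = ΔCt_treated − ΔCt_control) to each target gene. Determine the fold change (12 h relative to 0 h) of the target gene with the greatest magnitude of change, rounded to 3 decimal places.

YFR228W: ΔΔCt = (24.91−17.39) − (24.36−17.69) = 7.52 − 6.67 = 0.85; fold change = 2^-0.85 = 0.555
YFL363W: ΔΔCt = (29.24−17.39) − (27.60−17.69) = 11.85 − 9.91 = 1.94; fold change = 2^-1.94 = 0.261
YJL027W: ΔΔCt = (30.82−17.39) − (28.12−17.69) = 13.43 − 10.43 = 3.00; fold change = 2^-3.00 = 0.125
YMR392C: ΔΔCt = (26.65−17.39) − (25.91−17.69) = 9.26 − 8.22 = 1.04; fold change = 2^-1.04 = 0.486
YJL027W has the largest |ΔΔCt| = 3.00.

0.125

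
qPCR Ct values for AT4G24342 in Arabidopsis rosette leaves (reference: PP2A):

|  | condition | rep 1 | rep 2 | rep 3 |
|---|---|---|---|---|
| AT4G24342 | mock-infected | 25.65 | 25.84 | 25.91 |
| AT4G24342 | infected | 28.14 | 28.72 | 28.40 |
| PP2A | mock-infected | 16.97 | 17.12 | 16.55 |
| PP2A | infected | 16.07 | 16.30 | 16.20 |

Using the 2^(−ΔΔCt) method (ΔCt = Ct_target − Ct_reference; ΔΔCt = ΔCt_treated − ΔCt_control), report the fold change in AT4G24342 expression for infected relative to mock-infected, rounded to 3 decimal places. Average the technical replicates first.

Mean Ct: AT4G24342 mock-infected 25.800; AT4G24342 infected 28.420; PP2A mock-infected 16.880; PP2A infected 16.190
ΔCt(mock-infected) = 25.800 − 16.880 = 8.920
ΔCt(infected) = 28.420 − 16.190 = 12.230
ΔΔCt = 12.230 − 8.920 = 3.310
Fold change = 2^(−3.310) = 0.1008

0.101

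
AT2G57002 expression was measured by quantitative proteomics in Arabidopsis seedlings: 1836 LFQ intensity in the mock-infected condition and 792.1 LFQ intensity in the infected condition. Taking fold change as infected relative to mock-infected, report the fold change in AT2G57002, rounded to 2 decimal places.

0.43

Fold change = 792.1 / 1836 = 0.431
AT2G57002 is downregulated.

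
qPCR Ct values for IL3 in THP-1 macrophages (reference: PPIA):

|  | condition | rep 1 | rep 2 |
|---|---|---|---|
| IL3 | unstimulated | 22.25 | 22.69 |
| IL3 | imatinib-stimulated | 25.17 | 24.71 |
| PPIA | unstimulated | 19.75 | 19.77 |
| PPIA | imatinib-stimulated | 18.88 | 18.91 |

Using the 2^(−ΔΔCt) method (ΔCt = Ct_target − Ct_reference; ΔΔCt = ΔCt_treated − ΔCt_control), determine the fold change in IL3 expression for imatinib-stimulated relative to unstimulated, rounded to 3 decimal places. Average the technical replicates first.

0.099

Mean Ct: IL3 unstimulated 22.470; IL3 imatinib-stimulated 24.940; PPIA unstimulated 19.760; PPIA imatinib-stimulated 18.895
ΔCt(unstimulated) = 22.470 − 19.760 = 2.710
ΔCt(imatinib-stimulated) = 24.940 − 18.895 = 6.045
ΔΔCt = 6.045 − 2.710 = 3.335
Fold change = 2^(−3.335) = 0.0991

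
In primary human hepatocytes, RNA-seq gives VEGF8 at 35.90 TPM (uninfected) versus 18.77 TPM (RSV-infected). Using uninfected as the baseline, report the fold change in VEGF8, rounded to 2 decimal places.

0.52

Fold change = 18.77 / 35.90 = 0.523
VEGF8 is downregulated.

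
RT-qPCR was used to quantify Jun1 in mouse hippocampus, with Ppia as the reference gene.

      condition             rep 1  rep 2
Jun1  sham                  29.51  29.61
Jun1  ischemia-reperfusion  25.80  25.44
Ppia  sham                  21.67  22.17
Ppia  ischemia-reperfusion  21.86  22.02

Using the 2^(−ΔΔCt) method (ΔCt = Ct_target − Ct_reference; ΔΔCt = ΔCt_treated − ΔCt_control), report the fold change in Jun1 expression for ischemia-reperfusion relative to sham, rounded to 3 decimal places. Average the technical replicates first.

Mean Ct: Jun1 sham 29.560; Jun1 ischemia-reperfusion 25.620; Ppia sham 21.920; Ppia ischemia-reperfusion 21.940
ΔCt(sham) = 29.560 − 21.920 = 7.640
ΔCt(ischemia-reperfusion) = 25.620 − 21.940 = 3.680
ΔΔCt = 3.680 − 7.640 = -3.960
Fold change = 2^(−(-3.960)) = 2^3.960 = 15.5625

15.562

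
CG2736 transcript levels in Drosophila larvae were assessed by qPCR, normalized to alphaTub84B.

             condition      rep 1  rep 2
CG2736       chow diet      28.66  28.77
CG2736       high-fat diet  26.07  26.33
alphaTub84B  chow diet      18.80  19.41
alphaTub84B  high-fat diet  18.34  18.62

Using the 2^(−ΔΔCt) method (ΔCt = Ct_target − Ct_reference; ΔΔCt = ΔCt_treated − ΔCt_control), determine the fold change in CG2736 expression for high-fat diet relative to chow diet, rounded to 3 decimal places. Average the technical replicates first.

Mean Ct: CG2736 chow diet 28.715; CG2736 high-fat diet 26.200; alphaTub84B chow diet 19.105; alphaTub84B high-fat diet 18.480
ΔCt(chow diet) = 28.715 − 19.105 = 9.610
ΔCt(high-fat diet) = 26.200 − 18.480 = 7.720
ΔΔCt = 7.720 − 9.610 = -1.890
Fold change = 2^(−(-1.890)) = 2^1.890 = 3.7064

3.706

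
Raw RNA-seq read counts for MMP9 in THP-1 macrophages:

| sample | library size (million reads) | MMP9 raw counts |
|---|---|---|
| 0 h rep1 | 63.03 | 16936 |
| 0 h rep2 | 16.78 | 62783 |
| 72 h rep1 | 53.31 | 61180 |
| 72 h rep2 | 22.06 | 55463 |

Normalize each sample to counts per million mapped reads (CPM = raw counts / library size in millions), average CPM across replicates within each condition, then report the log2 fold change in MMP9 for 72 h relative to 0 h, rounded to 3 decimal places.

-0.131

CPM(0 h rep1) = 16936 / 63.03 = 268.6974
CPM(0 h rep2) = 62783 / 16.78 = 3741.5375
CPM(72 h rep1) = 61180 / 53.31 = 1147.6271
CPM(72 h rep2) = 55463 / 22.06 = 2514.1886
mean CPM(0 h) = 2005.1175; mean CPM(72 h) = 1830.9078
Fold change = 1830.9078 / 2005.1175 = 0.91312
log2(0.91312) = -0.1311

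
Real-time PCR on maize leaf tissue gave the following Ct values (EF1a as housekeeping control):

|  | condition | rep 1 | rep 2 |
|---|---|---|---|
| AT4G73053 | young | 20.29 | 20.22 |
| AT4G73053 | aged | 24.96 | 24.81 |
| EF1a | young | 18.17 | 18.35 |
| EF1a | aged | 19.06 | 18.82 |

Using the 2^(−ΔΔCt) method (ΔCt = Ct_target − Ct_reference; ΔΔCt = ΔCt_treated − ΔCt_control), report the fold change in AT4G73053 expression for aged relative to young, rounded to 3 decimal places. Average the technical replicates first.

0.065

Mean Ct: AT4G73053 young 20.255; AT4G73053 aged 24.885; EF1a young 18.260; EF1a aged 18.940
ΔCt(young) = 20.255 − 18.260 = 1.995
ΔCt(aged) = 24.885 − 18.940 = 5.945
ΔΔCt = 5.945 − 1.995 = 3.950
Fold change = 2^(−3.950) = 0.0647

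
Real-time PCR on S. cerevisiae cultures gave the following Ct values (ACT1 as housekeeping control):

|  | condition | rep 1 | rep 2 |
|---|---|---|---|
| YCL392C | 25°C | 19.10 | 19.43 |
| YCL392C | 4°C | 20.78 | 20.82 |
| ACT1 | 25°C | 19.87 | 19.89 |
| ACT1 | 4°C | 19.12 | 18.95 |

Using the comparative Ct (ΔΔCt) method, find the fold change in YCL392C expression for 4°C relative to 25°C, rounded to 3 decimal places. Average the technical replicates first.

0.192

Mean Ct: YCL392C 25°C 19.265; YCL392C 4°C 20.800; ACT1 25°C 19.880; ACT1 4°C 19.035
ΔCt(25°C) = 19.265 − 19.880 = -0.615
ΔCt(4°C) = 20.800 − 19.035 = 1.765
ΔΔCt = 1.765 − (-0.615) = 2.380
Fold change = 2^(−2.380) = 0.1921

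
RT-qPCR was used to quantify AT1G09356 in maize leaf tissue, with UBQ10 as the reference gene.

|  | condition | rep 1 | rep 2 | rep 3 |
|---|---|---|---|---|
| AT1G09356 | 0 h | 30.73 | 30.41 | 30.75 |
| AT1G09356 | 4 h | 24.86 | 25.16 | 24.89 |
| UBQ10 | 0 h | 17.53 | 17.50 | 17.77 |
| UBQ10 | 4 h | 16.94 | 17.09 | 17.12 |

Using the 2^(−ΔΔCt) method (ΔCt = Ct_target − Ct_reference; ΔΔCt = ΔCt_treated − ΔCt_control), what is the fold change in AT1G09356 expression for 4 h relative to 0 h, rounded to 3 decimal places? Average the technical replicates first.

34.535

Mean Ct: AT1G09356 0 h 30.630; AT1G09356 4 h 24.970; UBQ10 0 h 17.600; UBQ10 4 h 17.050
ΔCt(0 h) = 30.630 − 17.600 = 13.030
ΔCt(4 h) = 24.970 − 17.050 = 7.920
ΔΔCt = 7.920 − 13.030 = -5.110
Fold change = 2^(−(-5.110)) = 2^5.110 = 34.5353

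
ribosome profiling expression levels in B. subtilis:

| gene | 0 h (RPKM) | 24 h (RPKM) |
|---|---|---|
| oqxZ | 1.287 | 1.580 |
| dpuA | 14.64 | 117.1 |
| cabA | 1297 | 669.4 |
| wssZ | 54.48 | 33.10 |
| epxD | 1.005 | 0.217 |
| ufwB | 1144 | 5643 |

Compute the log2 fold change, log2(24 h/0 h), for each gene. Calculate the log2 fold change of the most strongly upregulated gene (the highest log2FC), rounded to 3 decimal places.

log2(1.580/1.287) = 0.296  (oqxZ)
log2(117.1/14.64) = 3.000  (dpuA)
log2(669.4/1297) = -0.954  (cabA)
log2(33.10/54.48) = -0.719  (wssZ)
log2(0.217/1.005) = -2.211  (epxD)
log2(5643/1144) = 2.302  (ufwB)
dpuA is most strongly upregulated.

3.000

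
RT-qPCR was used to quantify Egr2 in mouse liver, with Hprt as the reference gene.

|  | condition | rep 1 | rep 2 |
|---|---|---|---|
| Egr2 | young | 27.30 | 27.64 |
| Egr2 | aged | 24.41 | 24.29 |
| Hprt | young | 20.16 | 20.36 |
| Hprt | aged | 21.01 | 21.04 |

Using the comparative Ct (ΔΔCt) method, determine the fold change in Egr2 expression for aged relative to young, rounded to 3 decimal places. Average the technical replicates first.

14.774

Mean Ct: Egr2 young 27.470; Egr2 aged 24.350; Hprt young 20.260; Hprt aged 21.025
ΔCt(young) = 27.470 − 20.260 = 7.210
ΔCt(aged) = 24.350 − 21.025 = 3.325
ΔΔCt = 3.325 − 7.210 = -3.885
Fold change = 2^(−(-3.885)) = 2^3.885 = 14.7741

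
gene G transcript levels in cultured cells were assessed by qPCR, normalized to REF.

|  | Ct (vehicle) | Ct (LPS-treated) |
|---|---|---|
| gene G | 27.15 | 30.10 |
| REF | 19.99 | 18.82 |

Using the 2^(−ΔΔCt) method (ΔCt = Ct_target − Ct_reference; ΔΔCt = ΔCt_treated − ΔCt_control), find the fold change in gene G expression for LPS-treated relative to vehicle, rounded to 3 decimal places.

ΔCt(vehicle) = 27.150 − 19.990 = 7.160
ΔCt(LPS-treated) = 30.100 − 18.820 = 11.280
ΔΔCt = 11.280 − 7.160 = 4.120
Fold change = 2^(−4.120) = 0.0575

0.058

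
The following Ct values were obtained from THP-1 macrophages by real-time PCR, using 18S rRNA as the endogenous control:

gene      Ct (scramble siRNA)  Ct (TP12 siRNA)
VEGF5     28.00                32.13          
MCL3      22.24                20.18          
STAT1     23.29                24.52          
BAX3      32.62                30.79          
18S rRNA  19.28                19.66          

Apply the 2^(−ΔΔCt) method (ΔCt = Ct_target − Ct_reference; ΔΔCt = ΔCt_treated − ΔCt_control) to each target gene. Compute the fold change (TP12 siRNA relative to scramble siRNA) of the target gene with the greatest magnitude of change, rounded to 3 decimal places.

0.074

VEGF5: ΔΔCt = (32.13−19.66) − (28.00−19.28) = 12.47 − 8.72 = 3.75; fold change = 2^-3.75 = 0.074
MCL3: ΔΔCt = (20.18−19.66) − (22.24−19.28) = 0.52 − 2.96 = -2.44; fold change = 2^2.44 = 5.426
STAT1: ΔΔCt = (24.52−19.66) − (23.29−19.28) = 4.86 − 4.01 = 0.85; fold change = 2^-0.85 = 0.555
BAX3: ΔΔCt = (30.79−19.66) − (32.62−19.28) = 11.13 − 13.34 = -2.21; fold change = 2^2.21 = 4.627
VEGF5 has the largest |ΔΔCt| = 3.75.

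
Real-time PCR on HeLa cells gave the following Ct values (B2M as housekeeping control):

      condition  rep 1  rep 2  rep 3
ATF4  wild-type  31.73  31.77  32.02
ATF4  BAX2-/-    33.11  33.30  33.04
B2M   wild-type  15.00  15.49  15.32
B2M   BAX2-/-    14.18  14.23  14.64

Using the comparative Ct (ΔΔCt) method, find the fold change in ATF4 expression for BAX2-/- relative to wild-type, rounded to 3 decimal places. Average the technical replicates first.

0.213

Mean Ct: ATF4 wild-type 31.840; ATF4 BAX2-/- 33.150; B2M wild-type 15.270; B2M BAX2-/- 14.350
ΔCt(wild-type) = 31.840 − 15.270 = 16.570
ΔCt(BAX2-/-) = 33.150 − 14.350 = 18.800
ΔΔCt = 18.800 − 16.570 = 2.230
Fold change = 2^(−2.230) = 0.2132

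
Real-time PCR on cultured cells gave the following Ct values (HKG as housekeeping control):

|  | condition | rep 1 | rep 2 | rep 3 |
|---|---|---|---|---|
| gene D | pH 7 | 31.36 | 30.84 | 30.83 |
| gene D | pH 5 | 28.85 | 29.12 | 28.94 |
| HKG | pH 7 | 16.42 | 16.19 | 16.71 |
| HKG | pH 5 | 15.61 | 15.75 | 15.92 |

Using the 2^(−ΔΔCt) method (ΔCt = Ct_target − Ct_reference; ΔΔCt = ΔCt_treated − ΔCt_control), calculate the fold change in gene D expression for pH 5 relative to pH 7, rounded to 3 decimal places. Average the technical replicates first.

2.567

Mean Ct: gene D pH 7 31.010; gene D pH 5 28.970; HKG pH 7 16.440; HKG pH 5 15.760
ΔCt(pH 7) = 31.010 − 16.440 = 14.570
ΔCt(pH 5) = 28.970 − 15.760 = 13.210
ΔΔCt = 13.210 − 14.570 = -1.360
Fold change = 2^(−(-1.360)) = 2^1.360 = 2.5669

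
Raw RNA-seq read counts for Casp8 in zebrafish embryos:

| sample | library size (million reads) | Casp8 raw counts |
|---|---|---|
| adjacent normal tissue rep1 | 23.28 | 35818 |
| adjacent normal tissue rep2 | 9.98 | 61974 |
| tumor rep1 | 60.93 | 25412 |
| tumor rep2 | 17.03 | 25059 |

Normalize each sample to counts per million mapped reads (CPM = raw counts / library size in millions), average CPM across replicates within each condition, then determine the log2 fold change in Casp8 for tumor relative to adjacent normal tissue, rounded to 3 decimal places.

CPM(adjacent normal tissue rep1) = 35818 / 23.28 = 1538.5739
CPM(adjacent normal tissue rep2) = 61974 / 9.98 = 6209.8196
CPM(tumor rep1) = 25412 / 60.93 = 417.0688
CPM(tumor rep2) = 25059 / 17.03 = 1471.4621
mean CPM(adjacent normal tissue) = 3874.1968; mean CPM(tumor) = 944.2654
Fold change = 944.2654 / 3874.1968 = 0.24373
log2(0.24373) = -2.0366

-2.037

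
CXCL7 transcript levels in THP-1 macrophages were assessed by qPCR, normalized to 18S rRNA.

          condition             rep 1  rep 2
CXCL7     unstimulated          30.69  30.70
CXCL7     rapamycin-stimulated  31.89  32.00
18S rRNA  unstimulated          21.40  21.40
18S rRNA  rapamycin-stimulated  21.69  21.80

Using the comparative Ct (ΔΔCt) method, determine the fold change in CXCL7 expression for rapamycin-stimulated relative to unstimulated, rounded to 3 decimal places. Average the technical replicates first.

0.534

Mean Ct: CXCL7 unstimulated 30.695; CXCL7 rapamycin-stimulated 31.945; 18S rRNA unstimulated 21.400; 18S rRNA rapamycin-stimulated 21.745
ΔCt(unstimulated) = 30.695 − 21.400 = 9.295
ΔCt(rapamycin-stimulated) = 31.945 − 21.745 = 10.200
ΔΔCt = 10.200 − 9.295 = 0.905
Fold change = 2^(−0.905) = 0.5340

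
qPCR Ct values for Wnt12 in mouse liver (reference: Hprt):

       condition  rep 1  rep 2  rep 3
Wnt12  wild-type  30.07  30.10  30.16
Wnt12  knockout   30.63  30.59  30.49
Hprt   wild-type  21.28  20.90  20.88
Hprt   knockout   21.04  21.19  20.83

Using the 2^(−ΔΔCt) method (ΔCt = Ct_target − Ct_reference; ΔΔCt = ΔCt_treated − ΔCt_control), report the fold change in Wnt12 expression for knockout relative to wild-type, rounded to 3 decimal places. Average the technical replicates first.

0.727

Mean Ct: Wnt12 wild-type 30.110; Wnt12 knockout 30.570; Hprt wild-type 21.020; Hprt knockout 21.020
ΔCt(wild-type) = 30.110 − 21.020 = 9.090
ΔCt(knockout) = 30.570 − 21.020 = 9.550
ΔΔCt = 9.550 − 9.090 = 0.460
Fold change = 2^(−0.460) = 0.7270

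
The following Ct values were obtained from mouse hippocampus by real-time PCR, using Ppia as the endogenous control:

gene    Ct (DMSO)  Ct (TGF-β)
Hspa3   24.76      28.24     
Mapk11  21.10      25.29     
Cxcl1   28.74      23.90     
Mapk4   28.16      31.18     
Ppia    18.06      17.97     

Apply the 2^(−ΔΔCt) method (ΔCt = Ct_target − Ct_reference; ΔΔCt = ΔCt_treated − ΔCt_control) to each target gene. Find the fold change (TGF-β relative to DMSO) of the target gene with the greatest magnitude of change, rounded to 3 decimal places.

26.909

Hspa3: ΔΔCt = (28.24−17.97) − (24.76−18.06) = 10.27 − 6.70 = 3.57; fold change = 2^-3.57 = 0.084
Mapk11: ΔΔCt = (25.29−17.97) − (21.10−18.06) = 7.32 − 3.04 = 4.28; fold change = 2^-4.28 = 0.051
Cxcl1: ΔΔCt = (23.90−17.97) − (28.74−18.06) = 5.93 − 10.68 = -4.75; fold change = 2^4.75 = 26.909
Mapk4: ΔΔCt = (31.18−17.97) − (28.16−18.06) = 13.21 − 10.10 = 3.11; fold change = 2^-3.11 = 0.116
Cxcl1 has the largest |ΔΔCt| = 4.75.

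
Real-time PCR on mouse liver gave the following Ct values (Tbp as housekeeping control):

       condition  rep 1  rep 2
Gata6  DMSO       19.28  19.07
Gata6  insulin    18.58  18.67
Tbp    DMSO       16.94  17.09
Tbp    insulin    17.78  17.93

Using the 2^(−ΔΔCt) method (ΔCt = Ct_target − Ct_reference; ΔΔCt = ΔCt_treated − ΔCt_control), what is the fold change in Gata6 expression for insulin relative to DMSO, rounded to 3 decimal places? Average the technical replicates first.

Mean Ct: Gata6 DMSO 19.175; Gata6 insulin 18.625; Tbp DMSO 17.015; Tbp insulin 17.855
ΔCt(DMSO) = 19.175 − 17.015 = 2.160
ΔCt(insulin) = 18.625 − 17.855 = 0.770
ΔΔCt = 0.770 − 2.160 = -1.390
Fold change = 2^(−(-1.390)) = 2^1.390 = 2.6208

2.621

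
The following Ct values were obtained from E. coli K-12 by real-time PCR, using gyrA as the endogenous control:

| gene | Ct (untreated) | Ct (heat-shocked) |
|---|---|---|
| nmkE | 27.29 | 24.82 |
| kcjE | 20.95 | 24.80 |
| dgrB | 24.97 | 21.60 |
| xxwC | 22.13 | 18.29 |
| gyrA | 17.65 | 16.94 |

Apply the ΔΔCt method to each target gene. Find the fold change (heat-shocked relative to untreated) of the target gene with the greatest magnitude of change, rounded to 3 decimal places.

0.042

nmkE: ΔΔCt = (24.82−16.94) − (27.29−17.65) = 7.88 − 9.64 = -1.76; fold change = 2^1.76 = 3.387
kcjE: ΔΔCt = (24.80−16.94) − (20.95−17.65) = 7.86 − 3.30 = 4.56; fold change = 2^-4.56 = 0.042
dgrB: ΔΔCt = (21.60−16.94) − (24.97−17.65) = 4.66 − 7.32 = -2.66; fold change = 2^2.66 = 6.320
xxwC: ΔΔCt = (18.29−16.94) − (22.13−17.65) = 1.35 − 4.48 = -3.13; fold change = 2^3.13 = 8.754
kcjE has the largest |ΔΔCt| = 4.56.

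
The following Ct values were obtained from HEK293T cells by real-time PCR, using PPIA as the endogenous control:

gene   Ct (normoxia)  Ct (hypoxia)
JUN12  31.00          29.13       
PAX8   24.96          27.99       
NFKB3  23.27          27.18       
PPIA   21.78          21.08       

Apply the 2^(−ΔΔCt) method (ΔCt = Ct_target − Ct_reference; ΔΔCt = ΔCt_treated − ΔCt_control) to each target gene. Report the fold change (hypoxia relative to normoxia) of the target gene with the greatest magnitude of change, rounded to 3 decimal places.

JUN12: ΔΔCt = (29.13−21.08) − (31.00−21.78) = 8.05 − 9.22 = -1.17; fold change = 2^1.17 = 2.250
PAX8: ΔΔCt = (27.99−21.08) − (24.96−21.78) = 6.91 − 3.18 = 3.73; fold change = 2^-3.73 = 0.075
NFKB3: ΔΔCt = (27.18−21.08) − (23.27−21.78) = 6.10 − 1.49 = 4.61; fold change = 2^-4.61 = 0.041
NFKB3 has the largest |ΔΔCt| = 4.61.

0.041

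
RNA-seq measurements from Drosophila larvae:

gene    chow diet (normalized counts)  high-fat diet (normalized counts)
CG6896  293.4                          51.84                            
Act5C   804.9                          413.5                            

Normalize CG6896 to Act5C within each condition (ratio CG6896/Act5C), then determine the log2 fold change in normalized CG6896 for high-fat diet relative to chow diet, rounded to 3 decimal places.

CG6896/Act5C (chow diet) = 293.4 / 804.9 = 0.36452
CG6896/Act5C (high-fat diet) = 51.84 / 413.5 = 0.12537
Fold change = 0.12537 / 0.36452 = 0.3439
log2(0.3439) = -1.5398

-1.540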